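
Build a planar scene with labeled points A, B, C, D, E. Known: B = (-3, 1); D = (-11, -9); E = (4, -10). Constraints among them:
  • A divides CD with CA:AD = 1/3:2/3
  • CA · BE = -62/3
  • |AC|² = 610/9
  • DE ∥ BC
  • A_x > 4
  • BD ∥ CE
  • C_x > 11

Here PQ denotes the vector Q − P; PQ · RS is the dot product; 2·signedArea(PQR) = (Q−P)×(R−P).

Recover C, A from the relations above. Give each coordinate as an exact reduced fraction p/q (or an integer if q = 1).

1. C_x = 12  [BD ∥ CE ∩ DE ∥ BC]
2. C_y = 0  [BD ∥ CE ∩ DE ∥ BC]
   → C = (12, 0)
3. A_x = 13/3  [A divides CD with CA:AD = 1/3:2/3]
4. A_y = -3  [A divides CD with CA:AD = 1/3:2/3]
   → A = (13/3, -3)

A = (13/3, -3)
C = (12, 0)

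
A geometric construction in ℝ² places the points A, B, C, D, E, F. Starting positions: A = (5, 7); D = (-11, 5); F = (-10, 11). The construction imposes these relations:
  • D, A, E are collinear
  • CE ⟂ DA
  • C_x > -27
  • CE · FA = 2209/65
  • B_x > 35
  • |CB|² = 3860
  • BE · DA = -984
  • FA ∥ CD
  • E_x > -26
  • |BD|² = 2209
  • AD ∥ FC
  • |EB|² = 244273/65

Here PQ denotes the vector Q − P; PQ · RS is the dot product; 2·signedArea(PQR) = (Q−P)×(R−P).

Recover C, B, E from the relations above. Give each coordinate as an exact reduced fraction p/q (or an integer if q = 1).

B = (36, 5)
C = (-26, 9)
E = (-1643/65, 209/65)

1. C_x = -26  [FA ∥ CD ∩ AD ∥ FC]
2. C_y = 9  [FA ∥ CD ∩ AD ∥ FC]
   → C = (-26, 9)
3. E_x = -1643/65  [D, A, E are collinear ∩ CE ⟂ DA]
4. E_y = 209/65  [D, A, E are collinear ∩ CE ⟂ DA]
   → E = (-1643/65, 209/65)
5. B_x = 36  [line -16·x + -2·y + 586 = 0 ∩ |BD|² = 2209]
6. B_y = 5  [line -16·x + -2·y + 586 = 0 ∩ |BD|² = 2209]
   → B = (36, 5)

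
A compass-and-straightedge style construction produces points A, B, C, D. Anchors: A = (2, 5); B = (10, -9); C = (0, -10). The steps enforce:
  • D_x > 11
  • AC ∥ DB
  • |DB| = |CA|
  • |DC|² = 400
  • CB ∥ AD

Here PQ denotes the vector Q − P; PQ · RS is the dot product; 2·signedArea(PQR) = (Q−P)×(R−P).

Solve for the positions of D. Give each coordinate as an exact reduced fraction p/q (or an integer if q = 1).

D = (12, 6)

1. D_x = 12  [AC ∥ DB ∩ CB ∥ AD]
2. D_y = 6  [AC ∥ DB ∩ CB ∥ AD]
   → D = (12, 6)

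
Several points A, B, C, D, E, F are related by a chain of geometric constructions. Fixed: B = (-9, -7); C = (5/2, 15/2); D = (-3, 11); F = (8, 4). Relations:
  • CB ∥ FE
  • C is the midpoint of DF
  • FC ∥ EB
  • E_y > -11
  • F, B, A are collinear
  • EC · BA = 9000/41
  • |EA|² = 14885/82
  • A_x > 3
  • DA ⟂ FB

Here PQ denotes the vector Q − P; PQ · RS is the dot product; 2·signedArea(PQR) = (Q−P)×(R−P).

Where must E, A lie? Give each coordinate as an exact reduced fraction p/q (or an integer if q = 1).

1. E_x = -7/2  [FC ∥ EB ∩ CB ∥ FE]
2. E_y = -21/2  [FC ∥ EB ∩ CB ∥ FE]
   → E = (-7/2, -21/2)
3. A_x = 141/41  [F, B, A are collinear ∩ DA ⟂ FB]
4. A_y = 43/41  [F, B, A are collinear ∩ DA ⟂ FB]
   → A = (141/41, 43/41)

A = (141/41, 43/41)
E = (-7/2, -21/2)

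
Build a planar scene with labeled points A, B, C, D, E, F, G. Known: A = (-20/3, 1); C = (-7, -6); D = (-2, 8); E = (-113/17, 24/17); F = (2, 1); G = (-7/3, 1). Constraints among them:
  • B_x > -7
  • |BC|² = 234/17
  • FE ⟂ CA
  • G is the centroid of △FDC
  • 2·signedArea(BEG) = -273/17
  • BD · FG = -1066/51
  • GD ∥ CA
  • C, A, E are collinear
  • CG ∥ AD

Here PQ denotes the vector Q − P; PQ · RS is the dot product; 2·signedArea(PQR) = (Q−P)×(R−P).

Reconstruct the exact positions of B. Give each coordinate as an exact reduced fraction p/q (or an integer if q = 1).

B = (-116/17, -39/17)

1. B_x = -116/17  [BD · FG = -1066/51 ∩ 2·signedArea(BEG) = -273/17]
2. B_y = -39/17  [BD · FG = -1066/51 ∩ 2·signedArea(BEG) = -273/17]
   → B = (-116/17, -39/17)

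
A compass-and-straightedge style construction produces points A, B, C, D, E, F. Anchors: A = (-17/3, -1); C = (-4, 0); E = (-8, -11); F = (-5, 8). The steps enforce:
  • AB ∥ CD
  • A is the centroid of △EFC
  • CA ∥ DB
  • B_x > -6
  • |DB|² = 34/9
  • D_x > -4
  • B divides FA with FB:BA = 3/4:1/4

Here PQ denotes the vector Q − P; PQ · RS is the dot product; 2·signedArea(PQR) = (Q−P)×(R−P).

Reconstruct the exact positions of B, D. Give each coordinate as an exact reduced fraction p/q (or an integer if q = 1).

1. B_x = -11/2  [B divides FA with FB:BA = 3/4:1/4]
2. B_y = 5/4  [B divides FA with FB:BA = 3/4:1/4]
   → B = (-11/2, 5/4)
3. D_x = -23/6  [CA ∥ DB ∩ AB ∥ CD]
4. D_y = 9/4  [CA ∥ DB ∩ AB ∥ CD]
   → D = (-23/6, 9/4)

B = (-11/2, 5/4)
D = (-23/6, 9/4)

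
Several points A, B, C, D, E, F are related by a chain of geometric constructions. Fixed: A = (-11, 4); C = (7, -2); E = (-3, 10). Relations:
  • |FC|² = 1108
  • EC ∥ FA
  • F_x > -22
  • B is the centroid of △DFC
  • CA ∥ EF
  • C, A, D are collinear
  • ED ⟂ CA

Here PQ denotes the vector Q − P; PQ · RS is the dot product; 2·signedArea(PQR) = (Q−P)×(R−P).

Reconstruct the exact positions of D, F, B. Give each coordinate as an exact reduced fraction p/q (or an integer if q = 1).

B = (-98/15, 27/5)
D = (-28/5, 11/5)
F = (-21, 16)

1. D_x = -28/5  [C, A, D are collinear ∩ ED ⟂ CA]
2. D_y = 11/5  [C, A, D are collinear ∩ ED ⟂ CA]
   → D = (-28/5, 11/5)
3. F_x = -21  [EC ∥ FA ∩ CA ∥ EF]
4. F_y = 16  [EC ∥ FA ∩ CA ∥ EF]
   → F = (-21, 16)
5. B_x = -98/15  [B is the centroid of △DFC]
6. B_y = 27/5  [B is the centroid of △DFC]
   → B = (-98/15, 27/5)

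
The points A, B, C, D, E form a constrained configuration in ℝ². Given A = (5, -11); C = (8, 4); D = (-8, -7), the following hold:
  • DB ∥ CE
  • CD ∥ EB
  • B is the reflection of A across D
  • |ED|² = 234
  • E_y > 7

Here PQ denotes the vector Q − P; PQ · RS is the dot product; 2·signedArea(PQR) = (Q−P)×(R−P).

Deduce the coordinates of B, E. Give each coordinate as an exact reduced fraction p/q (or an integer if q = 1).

B = (-21, -3)
E = (-5, 8)

1. B_x = -21  [B is the reflection of A across D]
2. B_y = -3  [B is the reflection of A across D]
   → B = (-21, -3)
3. E_x = -5  [CD ∥ EB ∩ DB ∥ CE]
4. E_y = 8  [CD ∥ EB ∩ DB ∥ CE]
   → E = (-5, 8)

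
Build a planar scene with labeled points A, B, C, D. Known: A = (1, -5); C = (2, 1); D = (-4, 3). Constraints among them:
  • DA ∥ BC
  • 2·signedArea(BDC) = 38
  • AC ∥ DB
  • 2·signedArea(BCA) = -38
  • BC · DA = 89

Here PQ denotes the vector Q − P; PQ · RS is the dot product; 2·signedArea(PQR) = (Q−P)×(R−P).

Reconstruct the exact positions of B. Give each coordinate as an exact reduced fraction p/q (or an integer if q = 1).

B = (-3, 9)

1. B_x = -3  [DA ∥ BC ∩ AC ∥ DB]
2. B_y = 9  [DA ∥ BC ∩ AC ∥ DB]
   → B = (-3, 9)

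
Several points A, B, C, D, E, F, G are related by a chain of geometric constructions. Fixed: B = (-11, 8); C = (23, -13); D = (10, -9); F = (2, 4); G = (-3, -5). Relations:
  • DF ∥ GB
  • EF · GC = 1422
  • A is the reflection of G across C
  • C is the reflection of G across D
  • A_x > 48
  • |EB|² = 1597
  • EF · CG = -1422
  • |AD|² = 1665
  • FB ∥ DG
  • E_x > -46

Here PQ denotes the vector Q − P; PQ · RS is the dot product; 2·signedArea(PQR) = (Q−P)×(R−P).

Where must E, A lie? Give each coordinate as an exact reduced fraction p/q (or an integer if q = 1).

1. E_x = -45  [line 26·x + -8·y + 1402 = 0 ∩ |EB|² = 1597]
2. E_y = 29  [line 26·x + -8·y + 1402 = 0 ∩ |EB|² = 1597]
   → E = (-45, 29)
3. A_x = 49  [A is the reflection of G across C]
4. A_y = -21  [A is the reflection of G across C]
   → A = (49, -21)

A = (49, -21)
E = (-45, 29)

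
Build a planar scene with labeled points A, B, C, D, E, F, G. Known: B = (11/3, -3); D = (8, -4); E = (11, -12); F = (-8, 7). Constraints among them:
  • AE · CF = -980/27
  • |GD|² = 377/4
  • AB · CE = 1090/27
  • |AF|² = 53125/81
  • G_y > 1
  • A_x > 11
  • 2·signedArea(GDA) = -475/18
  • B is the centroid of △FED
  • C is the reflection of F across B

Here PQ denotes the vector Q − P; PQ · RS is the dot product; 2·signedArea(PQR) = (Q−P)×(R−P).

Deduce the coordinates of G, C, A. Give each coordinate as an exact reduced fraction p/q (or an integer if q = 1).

A = (103/9, -29/3)
C = (46/3, -13)
G = (0, 3/2)

1. C_x = 46/3  [C is the reflection of F across B]
2. C_y = -13  [C is the reflection of F across B]
   → C = (46/3, -13)
3. A_x = 103/9  [AB · CE = 1090/27 ∩ AE · CF = -980/27]
4. A_y = -29/3  [AB · CE = 1090/27 ∩ AE · CF = -980/27]
   → A = (103/9, -29/3)
5. G_x = 0  [line 17/3·x + 31/9·y + -31/6 = 0 ∩ |GD|² = 377/4]
6. G_y = 3/2  [line 17/3·x + 31/9·y + -31/6 = 0 ∩ |GD|² = 377/4]
   → G = (0, 3/2)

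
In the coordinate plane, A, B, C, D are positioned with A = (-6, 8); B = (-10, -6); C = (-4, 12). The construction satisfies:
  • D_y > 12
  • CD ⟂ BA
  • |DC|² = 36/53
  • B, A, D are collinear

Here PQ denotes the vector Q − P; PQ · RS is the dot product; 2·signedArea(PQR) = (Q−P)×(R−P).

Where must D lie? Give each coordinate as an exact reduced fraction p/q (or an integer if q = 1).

D = (-254/53, 648/53)

1. D_x = -254/53  [B, A, D are collinear ∩ CD ⟂ BA]
2. D_y = 648/53  [B, A, D are collinear ∩ CD ⟂ BA]
   → D = (-254/53, 648/53)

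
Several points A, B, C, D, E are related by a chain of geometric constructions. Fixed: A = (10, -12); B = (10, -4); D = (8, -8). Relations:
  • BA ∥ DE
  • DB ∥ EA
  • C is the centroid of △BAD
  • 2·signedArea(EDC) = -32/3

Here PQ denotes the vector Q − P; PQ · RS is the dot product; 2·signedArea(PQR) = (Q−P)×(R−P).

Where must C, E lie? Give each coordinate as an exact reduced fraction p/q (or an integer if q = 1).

1. C_x = 28/3  [C is the centroid of △BAD]
2. C_y = -8  [C is the centroid of △BAD]
   → C = (28/3, -8)
3. E_x = 8  [DB ∥ EA ∩ BA ∥ DE]
4. E_y = -16  [DB ∥ EA ∩ BA ∥ DE]
   → E = (8, -16)

C = (28/3, -8)
E = (8, -16)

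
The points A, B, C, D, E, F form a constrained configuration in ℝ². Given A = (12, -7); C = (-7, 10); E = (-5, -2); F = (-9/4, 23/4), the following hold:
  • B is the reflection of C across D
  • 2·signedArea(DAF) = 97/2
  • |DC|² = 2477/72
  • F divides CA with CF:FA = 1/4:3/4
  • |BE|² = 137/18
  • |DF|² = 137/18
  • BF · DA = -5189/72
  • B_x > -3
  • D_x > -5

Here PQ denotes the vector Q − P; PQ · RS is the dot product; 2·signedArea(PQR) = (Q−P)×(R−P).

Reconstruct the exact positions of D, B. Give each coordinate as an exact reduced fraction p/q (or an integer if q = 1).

1. D_x = -19/4  [line -51/4·x + -57/4·y + 19/4 = 0 ∩ |DC|² = 2477/72]
2. D_y = 55/12  [line -51/4·x + -57/4·y + 19/4 = 0 ∩ |DC|² = 2477/72]
   → D = (-19/4, 55/12)
3. B_x = -5/2  [B is the reflection of C across D]
4. B_y = -5/6  [B is the reflection of C across D]
   → B = (-5/2, -5/6)

B = (-5/2, -5/6)
D = (-19/4, 55/12)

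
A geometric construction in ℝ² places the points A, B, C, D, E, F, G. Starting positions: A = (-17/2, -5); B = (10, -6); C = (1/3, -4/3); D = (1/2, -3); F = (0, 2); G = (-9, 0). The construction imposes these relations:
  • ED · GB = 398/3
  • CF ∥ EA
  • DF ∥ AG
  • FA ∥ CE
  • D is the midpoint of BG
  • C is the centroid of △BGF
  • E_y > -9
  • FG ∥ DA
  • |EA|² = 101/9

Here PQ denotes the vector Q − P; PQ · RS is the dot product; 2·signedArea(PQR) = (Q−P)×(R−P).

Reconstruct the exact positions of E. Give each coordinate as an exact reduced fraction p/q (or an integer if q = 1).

E = (-49/6, -25/3)

1. E_x = -49/6  [CF ∥ EA ∩ FA ∥ CE]
2. E_y = -25/3  [CF ∥ EA ∩ FA ∥ CE]
   → E = (-49/6, -25/3)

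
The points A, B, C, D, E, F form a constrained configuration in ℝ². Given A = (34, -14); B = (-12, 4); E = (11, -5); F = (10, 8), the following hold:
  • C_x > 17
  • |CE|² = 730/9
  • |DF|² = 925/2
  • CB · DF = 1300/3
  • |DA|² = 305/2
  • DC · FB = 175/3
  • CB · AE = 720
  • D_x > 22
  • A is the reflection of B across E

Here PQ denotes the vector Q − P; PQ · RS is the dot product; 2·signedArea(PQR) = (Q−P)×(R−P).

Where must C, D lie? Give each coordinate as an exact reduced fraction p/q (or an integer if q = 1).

C = (18, 2/3)
D = (45/2, -19/2)

1. C_x = 18  [line 23·x + -9·y + -408 = 0 ∩ |CE|² = 730/9]
2. C_y = 2/3  [line 23·x + -9·y + -408 = 0 ∩ |CE|² = 730/9]
   → C = (18, 2/3)
3. D_x = 45/2  [DC · FB = 175/3 ∩ CB · DF = 1300/3]
4. D_y = -19/2  [DC · FB = 175/3 ∩ CB · DF = 1300/3]
   → D = (45/2, -19/2)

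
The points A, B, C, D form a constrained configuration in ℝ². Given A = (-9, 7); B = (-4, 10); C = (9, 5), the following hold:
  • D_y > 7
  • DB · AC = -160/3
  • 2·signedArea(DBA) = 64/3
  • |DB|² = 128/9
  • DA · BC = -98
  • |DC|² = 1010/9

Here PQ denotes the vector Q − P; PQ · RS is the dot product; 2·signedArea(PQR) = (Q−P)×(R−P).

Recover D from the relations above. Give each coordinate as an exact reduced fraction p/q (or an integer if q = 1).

1. D_x = -4/3  [DB · AC = -160/3 ∩ DA · BC = -98]
2. D_y = 22/3  [DB · AC = -160/3 ∩ DA · BC = -98]
   → D = (-4/3, 22/3)

D = (-4/3, 22/3)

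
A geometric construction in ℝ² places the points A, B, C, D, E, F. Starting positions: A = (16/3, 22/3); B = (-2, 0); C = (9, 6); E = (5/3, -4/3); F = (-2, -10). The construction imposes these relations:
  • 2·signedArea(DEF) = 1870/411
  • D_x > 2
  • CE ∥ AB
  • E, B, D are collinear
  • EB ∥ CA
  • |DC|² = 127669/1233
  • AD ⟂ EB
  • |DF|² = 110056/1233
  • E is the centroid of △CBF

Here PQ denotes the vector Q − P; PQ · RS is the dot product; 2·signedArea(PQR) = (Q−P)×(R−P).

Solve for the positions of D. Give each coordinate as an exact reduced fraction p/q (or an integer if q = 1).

D = (872/411, -616/411)

1. D_x = 872/411  [E, B, D are collinear ∩ AD ⟂ EB]
2. D_y = -616/411  [E, B, D are collinear ∩ AD ⟂ EB]
   → D = (872/411, -616/411)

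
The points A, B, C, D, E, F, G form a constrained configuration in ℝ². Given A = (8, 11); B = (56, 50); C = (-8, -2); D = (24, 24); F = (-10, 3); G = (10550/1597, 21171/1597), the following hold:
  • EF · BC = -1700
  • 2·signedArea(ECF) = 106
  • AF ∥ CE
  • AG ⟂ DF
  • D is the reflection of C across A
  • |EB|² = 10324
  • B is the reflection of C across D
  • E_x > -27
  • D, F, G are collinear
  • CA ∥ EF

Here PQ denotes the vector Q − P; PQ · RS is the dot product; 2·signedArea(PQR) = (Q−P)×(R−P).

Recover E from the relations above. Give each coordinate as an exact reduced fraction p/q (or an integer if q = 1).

1. E_x = -26  [CA ∥ EF ∩ AF ∥ CE]
2. E_y = -10  [CA ∥ EF ∩ AF ∥ CE]
   → E = (-26, -10)

E = (-26, -10)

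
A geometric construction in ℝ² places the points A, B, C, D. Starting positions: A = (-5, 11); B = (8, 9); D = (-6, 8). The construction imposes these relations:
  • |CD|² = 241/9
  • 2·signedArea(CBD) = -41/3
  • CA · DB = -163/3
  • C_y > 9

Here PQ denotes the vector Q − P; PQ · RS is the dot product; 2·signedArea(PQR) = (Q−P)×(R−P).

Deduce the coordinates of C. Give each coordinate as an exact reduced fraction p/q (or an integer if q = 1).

1. C_x = -1  [CA · DB = -163/3 ∩ 2·signedArea(CBD) = -41/3]
2. C_y = 28/3  [CA · DB = -163/3 ∩ 2·signedArea(CBD) = -41/3]
   → C = (-1, 28/3)

C = (-1, 28/3)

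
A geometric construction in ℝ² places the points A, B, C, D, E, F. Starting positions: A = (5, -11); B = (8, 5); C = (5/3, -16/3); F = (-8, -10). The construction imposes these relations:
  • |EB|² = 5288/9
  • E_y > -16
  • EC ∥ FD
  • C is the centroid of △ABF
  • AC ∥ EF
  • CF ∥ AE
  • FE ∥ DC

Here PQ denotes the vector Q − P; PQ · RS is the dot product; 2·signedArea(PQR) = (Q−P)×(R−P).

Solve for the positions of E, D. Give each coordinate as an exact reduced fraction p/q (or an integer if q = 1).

D = (-5/3, 1/3)
E = (-14/3, -47/3)

1. E_x = -14/3  [AC ∥ EF ∩ CF ∥ AE]
2. E_y = -47/3  [AC ∥ EF ∩ CF ∥ AE]
   → E = (-14/3, -47/3)
3. D_x = -5/3  [FE ∥ DC ∩ EC ∥ FD]
4. D_y = 1/3  [FE ∥ DC ∩ EC ∥ FD]
   → D = (-5/3, 1/3)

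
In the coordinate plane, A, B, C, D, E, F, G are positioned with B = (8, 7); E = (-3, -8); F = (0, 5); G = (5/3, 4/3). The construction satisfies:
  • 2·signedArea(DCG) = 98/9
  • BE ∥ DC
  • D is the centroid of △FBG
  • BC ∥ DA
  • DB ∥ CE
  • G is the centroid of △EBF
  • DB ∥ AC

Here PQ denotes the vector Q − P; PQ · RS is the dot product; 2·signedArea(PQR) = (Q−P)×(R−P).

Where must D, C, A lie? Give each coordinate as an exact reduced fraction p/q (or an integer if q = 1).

1. D_x = 29/9  [D is the centroid of △FBG]
2. D_y = 40/9  [D is the centroid of △FBG]
   → D = (29/9, 40/9)
3. C_x = -70/9  [DB ∥ CE ∩ BE ∥ DC]
4. C_y = -95/9  [DB ∥ CE ∩ BE ∥ DC]
   → C = (-70/9, -95/9)
5. A_x = -113/9  [DB ∥ AC ∩ BC ∥ DA]
6. A_y = -118/9  [DB ∥ AC ∩ BC ∥ DA]
   → A = (-113/9, -118/9)

A = (-113/9, -118/9)
C = (-70/9, -95/9)
D = (29/9, 40/9)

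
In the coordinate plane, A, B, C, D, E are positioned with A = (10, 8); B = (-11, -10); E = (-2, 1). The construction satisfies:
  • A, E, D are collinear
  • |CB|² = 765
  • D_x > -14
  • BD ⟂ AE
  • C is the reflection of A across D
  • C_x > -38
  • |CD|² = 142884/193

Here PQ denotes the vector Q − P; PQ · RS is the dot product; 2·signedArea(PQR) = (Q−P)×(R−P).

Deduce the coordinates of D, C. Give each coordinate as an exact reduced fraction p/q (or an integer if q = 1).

1. D_x = -2606/193  [A, E, D are collinear ∩ BD ⟂ AE]
2. D_y = -1102/193  [A, E, D are collinear ∩ BD ⟂ AE]
   → D = (-2606/193, -1102/193)
3. C_x = -7142/193  [C is the reflection of A across D]
4. C_y = -3748/193  [C is the reflection of A across D]
   → C = (-7142/193, -3748/193)

C = (-7142/193, -3748/193)
D = (-2606/193, -1102/193)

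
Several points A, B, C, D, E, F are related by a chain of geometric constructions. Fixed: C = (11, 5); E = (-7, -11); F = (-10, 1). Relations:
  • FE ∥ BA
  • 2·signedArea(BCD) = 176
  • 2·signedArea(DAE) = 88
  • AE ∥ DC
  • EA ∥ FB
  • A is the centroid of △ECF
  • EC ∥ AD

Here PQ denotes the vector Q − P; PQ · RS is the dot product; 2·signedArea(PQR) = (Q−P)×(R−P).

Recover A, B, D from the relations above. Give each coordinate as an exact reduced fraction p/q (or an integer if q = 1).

1. A_x = -2  [A is the centroid of △ECF]
2. A_y = -5/3  [A is the centroid of △ECF]
   → A = (-2, -5/3)
3. B_x = -5  [FE ∥ BA ∩ EA ∥ FB]
4. B_y = 31/3  [FE ∥ BA ∩ EA ∥ FB]
   → B = (-5, 31/3)
5. D_x = 16  [AE ∥ DC ∩ EC ∥ AD]
6. D_y = 43/3  [AE ∥ DC ∩ EC ∥ AD]
   → D = (16, 43/3)

A = (-2, -5/3)
B = (-5, 31/3)
D = (16, 43/3)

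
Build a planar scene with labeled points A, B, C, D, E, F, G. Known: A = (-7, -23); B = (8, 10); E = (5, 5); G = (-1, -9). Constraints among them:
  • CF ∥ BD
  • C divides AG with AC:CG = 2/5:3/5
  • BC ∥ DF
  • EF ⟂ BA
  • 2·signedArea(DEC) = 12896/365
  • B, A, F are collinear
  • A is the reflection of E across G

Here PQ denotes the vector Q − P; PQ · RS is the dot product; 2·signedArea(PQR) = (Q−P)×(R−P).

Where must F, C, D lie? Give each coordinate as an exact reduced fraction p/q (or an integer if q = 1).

C = (-23/5, -87/5)
D = (6644/365, 11726/365)
F = (409/73, 345/73)

1. F_x = 409/73  [B, A, F are collinear ∩ EF ⟂ BA]
2. F_y = 345/73  [B, A, F are collinear ∩ EF ⟂ BA]
   → F = (409/73, 345/73)
3. C_x = -23/5  [C divides AG with AC:CG = 2/5:3/5]
4. C_y = -87/5  [C divides AG with AC:CG = 2/5:3/5]
   → C = (-23/5, -87/5)
5. D_x = 6644/365  [BC ∥ DF ∩ CF ∥ BD]
6. D_y = 11726/365  [BC ∥ DF ∩ CF ∥ BD]
   → D = (6644/365, 11726/365)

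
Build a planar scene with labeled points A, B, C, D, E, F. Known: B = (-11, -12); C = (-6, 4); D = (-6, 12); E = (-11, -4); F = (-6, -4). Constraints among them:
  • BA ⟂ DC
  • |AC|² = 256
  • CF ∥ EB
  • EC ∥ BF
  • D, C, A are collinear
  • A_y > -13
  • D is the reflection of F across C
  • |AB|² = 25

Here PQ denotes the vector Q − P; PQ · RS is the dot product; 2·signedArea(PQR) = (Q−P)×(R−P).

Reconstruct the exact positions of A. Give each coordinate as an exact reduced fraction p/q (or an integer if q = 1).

1. A_x = -6  [D, C, A are collinear ∩ BA ⟂ DC]
2. A_y = -12  [D, C, A are collinear ∩ BA ⟂ DC]
   → A = (-6, -12)

A = (-6, -12)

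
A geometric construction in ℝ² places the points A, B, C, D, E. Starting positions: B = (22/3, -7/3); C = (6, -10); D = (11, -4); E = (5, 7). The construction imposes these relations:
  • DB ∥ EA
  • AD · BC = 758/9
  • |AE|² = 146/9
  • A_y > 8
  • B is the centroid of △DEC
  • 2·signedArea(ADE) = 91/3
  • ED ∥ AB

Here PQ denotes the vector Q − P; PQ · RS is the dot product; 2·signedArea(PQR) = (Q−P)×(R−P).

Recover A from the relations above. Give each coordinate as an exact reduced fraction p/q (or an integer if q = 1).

A = (4/3, 26/3)

1. A_x = 4/3  [ED ∥ AB ∩ DB ∥ EA]
2. A_y = 26/3  [ED ∥ AB ∩ DB ∥ EA]
   → A = (4/3, 26/3)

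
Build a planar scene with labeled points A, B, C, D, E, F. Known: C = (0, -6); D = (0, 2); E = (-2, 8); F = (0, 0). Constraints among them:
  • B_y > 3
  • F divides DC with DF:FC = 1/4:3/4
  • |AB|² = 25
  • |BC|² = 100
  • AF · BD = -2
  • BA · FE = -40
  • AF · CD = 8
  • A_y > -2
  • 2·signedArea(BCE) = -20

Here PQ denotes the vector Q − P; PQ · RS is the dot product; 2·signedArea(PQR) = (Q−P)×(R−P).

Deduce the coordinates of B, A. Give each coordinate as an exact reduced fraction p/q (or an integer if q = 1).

1. B_x = 0  [line -14·x + -2·y + 8 = 0 ∩ |BC|² = 100]
2. B_y = 4  [line -14·x + -2·y + 8 = 0 ∩ |BC|² = 100]
   → B = (0, 4)
3. A_x = 0  [BA · FE = -40 ∩ AF · BD = -2]
4. A_y = -1  [BA · FE = -40 ∩ AF · BD = -2]
   → A = (0, -1)

A = (0, -1)
B = (0, 4)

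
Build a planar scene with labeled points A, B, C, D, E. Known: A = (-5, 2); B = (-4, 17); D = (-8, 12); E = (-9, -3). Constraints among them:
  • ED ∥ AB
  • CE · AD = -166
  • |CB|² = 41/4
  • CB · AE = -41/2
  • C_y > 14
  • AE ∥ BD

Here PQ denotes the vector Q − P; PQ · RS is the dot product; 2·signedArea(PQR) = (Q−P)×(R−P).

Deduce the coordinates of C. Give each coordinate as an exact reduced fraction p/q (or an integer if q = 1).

1. C_x = -6  [CB · AE = -41/2 ∩ CE · AD = -166]
2. C_y = 29/2  [CB · AE = -41/2 ∩ CE · AD = -166]
   → C = (-6, 29/2)

C = (-6, 29/2)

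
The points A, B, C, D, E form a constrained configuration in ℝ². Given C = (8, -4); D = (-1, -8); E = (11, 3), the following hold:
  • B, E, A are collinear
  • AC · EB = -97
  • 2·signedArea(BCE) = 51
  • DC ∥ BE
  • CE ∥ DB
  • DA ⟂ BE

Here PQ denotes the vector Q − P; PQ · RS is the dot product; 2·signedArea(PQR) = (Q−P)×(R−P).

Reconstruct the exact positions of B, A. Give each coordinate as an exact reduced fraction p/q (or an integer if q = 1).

A = (-301/97, -317/97)
B = (2, -1)

1. B_x = 2  [DC ∥ BE ∩ CE ∥ DB]
2. B_y = -1  [DC ∥ BE ∩ CE ∥ DB]
   → B = (2, -1)
3. A_x = -301/97  [B, E, A are collinear ∩ DA ⟂ BE]
4. A_y = -317/97  [B, E, A are collinear ∩ DA ⟂ BE]
   → A = (-301/97, -317/97)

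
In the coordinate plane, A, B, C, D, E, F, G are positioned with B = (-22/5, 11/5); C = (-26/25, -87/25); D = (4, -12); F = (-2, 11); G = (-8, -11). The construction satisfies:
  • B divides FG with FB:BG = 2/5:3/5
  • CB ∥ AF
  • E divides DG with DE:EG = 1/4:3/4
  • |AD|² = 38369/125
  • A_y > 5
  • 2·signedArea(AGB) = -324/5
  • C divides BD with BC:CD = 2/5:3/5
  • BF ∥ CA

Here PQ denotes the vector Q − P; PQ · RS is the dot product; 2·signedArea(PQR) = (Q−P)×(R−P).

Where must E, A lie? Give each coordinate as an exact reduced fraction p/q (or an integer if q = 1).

1. E_x = 1  [E divides DG with DE:EG = 1/4:3/4]
2. E_y = -47/4  [E divides DG with DE:EG = 1/4:3/4]
   → E = (1, -47/4)
3. A_x = 34/25  [CB ∥ AF ∩ BF ∥ CA]
4. A_y = 133/25  [CB ∥ AF ∩ BF ∥ CA]
   → A = (34/25, 133/25)

A = (34/25, 133/25)
E = (1, -47/4)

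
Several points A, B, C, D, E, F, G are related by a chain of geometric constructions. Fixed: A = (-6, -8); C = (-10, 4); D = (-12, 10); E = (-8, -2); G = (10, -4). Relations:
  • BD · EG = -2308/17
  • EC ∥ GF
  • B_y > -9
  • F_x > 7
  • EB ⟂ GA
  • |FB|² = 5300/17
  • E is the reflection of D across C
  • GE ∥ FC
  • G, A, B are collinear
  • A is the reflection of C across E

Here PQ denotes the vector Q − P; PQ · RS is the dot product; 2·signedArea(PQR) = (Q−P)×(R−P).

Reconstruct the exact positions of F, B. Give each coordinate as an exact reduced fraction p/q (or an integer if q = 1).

1. F_x = 8  [GE ∥ FC ∩ EC ∥ GF]
2. F_y = 2  [GE ∥ FC ∩ EC ∥ GF]
   → F = (8, 2)
3. B_x = -110/17  [G, A, B are collinear ∩ EB ⟂ GA]
4. B_y = -138/17  [G, A, B are collinear ∩ EB ⟂ GA]
   → B = (-110/17, -138/17)

B = (-110/17, -138/17)
F = (8, 2)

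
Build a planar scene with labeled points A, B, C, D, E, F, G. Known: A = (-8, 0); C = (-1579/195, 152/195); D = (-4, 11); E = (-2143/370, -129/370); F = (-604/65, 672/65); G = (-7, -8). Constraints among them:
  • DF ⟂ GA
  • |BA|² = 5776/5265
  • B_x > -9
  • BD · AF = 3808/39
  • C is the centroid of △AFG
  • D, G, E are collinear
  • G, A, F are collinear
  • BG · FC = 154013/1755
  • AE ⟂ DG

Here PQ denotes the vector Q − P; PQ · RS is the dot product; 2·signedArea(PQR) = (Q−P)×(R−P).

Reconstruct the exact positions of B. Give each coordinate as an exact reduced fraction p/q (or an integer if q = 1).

1. B_x = -4756/585  [line -233/195·x + 1864/195·y + -34484/1755 = 0 ∩ |BA|² = 5776/5265]
2. B_y = 608/585  [line -233/195·x + 1864/195·y + -34484/1755 = 0 ∩ |BA|² = 5776/5265]
   → B = (-4756/585, 608/585)

B = (-4756/585, 608/585)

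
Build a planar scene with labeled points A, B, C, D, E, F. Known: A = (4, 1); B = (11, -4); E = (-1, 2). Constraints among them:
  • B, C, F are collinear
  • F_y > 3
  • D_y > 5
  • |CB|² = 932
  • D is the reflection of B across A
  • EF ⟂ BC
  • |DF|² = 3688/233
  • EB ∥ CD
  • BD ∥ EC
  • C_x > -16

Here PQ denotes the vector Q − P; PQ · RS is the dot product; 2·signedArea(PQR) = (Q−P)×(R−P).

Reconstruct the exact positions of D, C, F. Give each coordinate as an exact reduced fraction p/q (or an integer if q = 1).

C = (-15, 12)
D = (-3, 6)
F = (-89/233, 700/233)

1. D_x = -3  [D is the reflection of B across A]
2. D_y = 6  [D is the reflection of B across A]
   → D = (-3, 6)
3. C_x = -15  [EB ∥ CD ∩ BD ∥ EC]
4. C_y = 12  [EB ∥ CD ∩ BD ∥ EC]
   → C = (-15, 12)
5. F_x = -89/233  [B, C, F are collinear ∩ EF ⟂ BC]
6. F_y = 700/233  [B, C, F are collinear ∩ EF ⟂ BC]
   → F = (-89/233, 700/233)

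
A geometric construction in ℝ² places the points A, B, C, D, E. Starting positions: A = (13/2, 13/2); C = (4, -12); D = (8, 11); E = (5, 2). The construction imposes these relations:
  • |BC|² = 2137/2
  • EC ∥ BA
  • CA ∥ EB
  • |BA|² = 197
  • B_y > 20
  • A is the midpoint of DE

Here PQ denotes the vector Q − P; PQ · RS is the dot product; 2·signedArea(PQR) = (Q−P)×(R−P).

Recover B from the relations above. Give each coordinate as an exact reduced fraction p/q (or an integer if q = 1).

1. B_x = 15/2  [EC ∥ BA ∩ CA ∥ EB]
2. B_y = 41/2  [EC ∥ BA ∩ CA ∥ EB]
   → B = (15/2, 41/2)

B = (15/2, 41/2)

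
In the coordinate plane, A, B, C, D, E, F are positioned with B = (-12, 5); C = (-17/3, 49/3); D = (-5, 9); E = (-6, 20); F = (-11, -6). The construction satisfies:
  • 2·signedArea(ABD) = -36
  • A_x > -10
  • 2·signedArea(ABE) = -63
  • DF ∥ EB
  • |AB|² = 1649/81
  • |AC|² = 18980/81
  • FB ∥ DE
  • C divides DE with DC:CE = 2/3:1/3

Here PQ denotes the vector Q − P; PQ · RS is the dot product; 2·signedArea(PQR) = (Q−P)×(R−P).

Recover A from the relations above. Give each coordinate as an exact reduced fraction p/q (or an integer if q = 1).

A = (-83/9, 13/9)

1. A_x = -83/9  [2·signedArea(ABE) = -63 ∩ 2·signedArea(ABD) = -36]
2. A_y = 13/9  [2·signedArea(ABE) = -63 ∩ 2·signedArea(ABD) = -36]
   → A = (-83/9, 13/9)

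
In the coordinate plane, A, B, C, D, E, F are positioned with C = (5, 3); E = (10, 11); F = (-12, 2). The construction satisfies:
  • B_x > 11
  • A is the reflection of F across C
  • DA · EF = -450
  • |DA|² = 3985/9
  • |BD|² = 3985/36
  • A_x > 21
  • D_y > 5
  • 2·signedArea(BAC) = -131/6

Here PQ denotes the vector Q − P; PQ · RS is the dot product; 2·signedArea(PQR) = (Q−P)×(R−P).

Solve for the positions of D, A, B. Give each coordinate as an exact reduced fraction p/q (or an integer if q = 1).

A = (22, 4)
B = (23/2, 14/3)
D = (1, 16/3)

1. A_x = 22  [A is the reflection of F across C]
2. A_y = 4  [A is the reflection of F across C]
   → A = (22, 4)
3. D_x = 1  [line 22·x + 9·y + -70 = 0 ∩ |DA|² = 3985/9]
4. D_y = 16/3  [line 22·x + 9·y + -70 = 0 ∩ |DA|² = 3985/9]
   → D = (1, 16/3)
5. B_x = 23/2  [line 1·x + -17·y + 407/6 = 0 ∩ |BD|² = 3985/36]
6. B_y = 14/3  [line 1·x + -17·y + 407/6 = 0 ∩ |BD|² = 3985/36]
   → B = (23/2, 14/3)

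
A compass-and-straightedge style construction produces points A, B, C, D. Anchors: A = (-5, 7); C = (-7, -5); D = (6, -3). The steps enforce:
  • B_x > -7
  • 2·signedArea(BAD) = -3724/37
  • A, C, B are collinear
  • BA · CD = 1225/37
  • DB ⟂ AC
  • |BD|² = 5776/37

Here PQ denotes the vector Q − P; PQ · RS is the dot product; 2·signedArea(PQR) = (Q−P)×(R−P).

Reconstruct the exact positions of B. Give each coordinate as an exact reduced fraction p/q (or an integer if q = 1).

1. B_x = -234/37  [A, C, B are collinear ∩ DB ⟂ AC]
2. B_y = -35/37  [A, C, B are collinear ∩ DB ⟂ AC]
   → B = (-234/37, -35/37)

B = (-234/37, -35/37)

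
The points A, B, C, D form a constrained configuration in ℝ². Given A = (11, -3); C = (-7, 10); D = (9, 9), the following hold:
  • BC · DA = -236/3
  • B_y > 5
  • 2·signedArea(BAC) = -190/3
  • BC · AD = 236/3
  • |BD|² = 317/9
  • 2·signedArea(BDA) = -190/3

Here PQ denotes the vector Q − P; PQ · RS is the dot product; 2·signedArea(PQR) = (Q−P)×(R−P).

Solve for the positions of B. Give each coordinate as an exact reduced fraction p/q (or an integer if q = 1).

1. B_x = 13/3  [2·signedArea(BAC) = -190/3 ∩ BC · AD = 236/3]
2. B_y = 16/3  [2·signedArea(BAC) = -190/3 ∩ BC · AD = 236/3]
   → B = (13/3, 16/3)

B = (13/3, 16/3)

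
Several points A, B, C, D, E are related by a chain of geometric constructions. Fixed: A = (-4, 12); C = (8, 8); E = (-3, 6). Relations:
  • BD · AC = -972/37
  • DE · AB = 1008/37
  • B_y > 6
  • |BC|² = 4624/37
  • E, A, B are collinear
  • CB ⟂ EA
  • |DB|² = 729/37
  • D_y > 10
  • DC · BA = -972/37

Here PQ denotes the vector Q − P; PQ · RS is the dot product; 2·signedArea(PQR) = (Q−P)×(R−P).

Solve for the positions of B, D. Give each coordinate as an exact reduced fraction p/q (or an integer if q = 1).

1. B_x = -112/37  [E, A, B are collinear ∩ CB ⟂ EA]
2. B_y = 228/37  [E, A, B are collinear ∩ CB ⟂ EA]
   → B = (-112/37, 228/37)
3. D_x = -139/37  [DE · AB = 1008/37 ∩ BD · AC = -972/37]
4. D_y = 390/37  [DE · AB = 1008/37 ∩ BD · AC = -972/37]
   → D = (-139/37, 390/37)

B = (-112/37, 228/37)
D = (-139/37, 390/37)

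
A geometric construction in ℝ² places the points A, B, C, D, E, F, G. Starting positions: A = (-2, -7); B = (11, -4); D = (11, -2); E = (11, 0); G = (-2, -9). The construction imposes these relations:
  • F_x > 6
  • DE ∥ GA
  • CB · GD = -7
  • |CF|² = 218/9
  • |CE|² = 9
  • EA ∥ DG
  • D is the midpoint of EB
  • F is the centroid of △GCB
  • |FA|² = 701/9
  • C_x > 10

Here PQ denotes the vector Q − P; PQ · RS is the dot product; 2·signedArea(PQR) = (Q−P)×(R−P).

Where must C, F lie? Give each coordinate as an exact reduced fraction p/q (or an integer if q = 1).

1. C_x = 11  [line -13·x + -7·y + 122 = 0 ∩ |CE|² = 9]
2. C_y = -3  [line -13·x + -7·y + 122 = 0 ∩ |CE|² = 9]
   → C = (11, -3)
3. F_x = 20/3  [F is the centroid of △GCB]
4. F_y = -16/3  [F is the centroid of △GCB]
   → F = (20/3, -16/3)

C = (11, -3)
F = (20/3, -16/3)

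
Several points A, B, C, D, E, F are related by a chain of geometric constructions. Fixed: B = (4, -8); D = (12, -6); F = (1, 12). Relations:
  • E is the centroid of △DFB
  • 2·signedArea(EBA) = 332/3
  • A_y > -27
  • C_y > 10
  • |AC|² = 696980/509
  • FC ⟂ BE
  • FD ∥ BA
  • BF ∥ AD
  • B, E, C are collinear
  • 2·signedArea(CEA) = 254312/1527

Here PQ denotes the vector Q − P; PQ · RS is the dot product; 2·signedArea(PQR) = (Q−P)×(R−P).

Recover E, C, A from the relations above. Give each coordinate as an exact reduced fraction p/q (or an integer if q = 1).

A = (15, -26)
C = (4161/509, 5278/509)
E = (17/3, -2/3)

1. E_x = 17/3  [E is the centroid of △DFB]
2. E_y = -2/3  [E is the centroid of △DFB]
   → E = (17/3, -2/3)
3. C_x = 4161/509  [B, E, C are collinear ∩ FC ⟂ BE]
4. C_y = 5278/509  [B, E, C are collinear ∩ FC ⟂ BE]
   → C = (4161/509, 5278/509)
5. A_x = 15  [BF ∥ AD ∩ FD ∥ BA]
6. A_y = -26  [BF ∥ AD ∩ FD ∥ BA]
   → A = (15, -26)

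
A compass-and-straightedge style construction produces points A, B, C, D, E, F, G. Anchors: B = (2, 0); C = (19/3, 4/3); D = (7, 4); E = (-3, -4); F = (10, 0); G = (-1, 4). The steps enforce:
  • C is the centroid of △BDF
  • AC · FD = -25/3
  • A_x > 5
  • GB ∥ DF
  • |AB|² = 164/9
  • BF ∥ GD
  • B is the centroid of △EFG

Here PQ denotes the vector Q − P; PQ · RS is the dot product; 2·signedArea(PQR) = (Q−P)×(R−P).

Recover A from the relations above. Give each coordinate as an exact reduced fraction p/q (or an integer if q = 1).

A = (16/3, 8/3)

1. A_x = 16/3  [line 3·x + -4·y + -16/3 = 0 ∩ |AB|² = 164/9]
2. A_y = 8/3  [line 3·x + -4·y + -16/3 = 0 ∩ |AB|² = 164/9]
   → A = (16/3, 8/3)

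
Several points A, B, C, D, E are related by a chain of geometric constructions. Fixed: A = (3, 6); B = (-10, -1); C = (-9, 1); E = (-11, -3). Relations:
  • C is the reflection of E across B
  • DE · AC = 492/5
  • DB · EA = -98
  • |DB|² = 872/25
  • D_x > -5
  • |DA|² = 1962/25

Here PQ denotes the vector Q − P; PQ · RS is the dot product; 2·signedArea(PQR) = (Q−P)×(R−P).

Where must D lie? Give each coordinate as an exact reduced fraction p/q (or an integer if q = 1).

D = (-24/5, 9/5)

1. D_x = -24/5  [DB · EA = -98 ∩ DE · AC = 492/5]
2. D_y = 9/5  [DB · EA = -98 ∩ DE · AC = 492/5]
   → D = (-24/5, 9/5)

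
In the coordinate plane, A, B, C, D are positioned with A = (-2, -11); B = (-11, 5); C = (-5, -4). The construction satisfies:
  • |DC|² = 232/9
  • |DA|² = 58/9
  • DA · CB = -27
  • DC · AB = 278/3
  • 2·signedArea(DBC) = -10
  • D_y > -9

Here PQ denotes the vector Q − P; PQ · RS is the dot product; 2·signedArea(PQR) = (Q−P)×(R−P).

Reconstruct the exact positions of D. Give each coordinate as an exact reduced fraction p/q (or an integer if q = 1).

D = (-3, -26/3)

1. D_x = -3  [DC · AB = 278/3 ∩ DA · CB = -27]
2. D_y = -26/3  [DC · AB = 278/3 ∩ DA · CB = -27]
   → D = (-3, -26/3)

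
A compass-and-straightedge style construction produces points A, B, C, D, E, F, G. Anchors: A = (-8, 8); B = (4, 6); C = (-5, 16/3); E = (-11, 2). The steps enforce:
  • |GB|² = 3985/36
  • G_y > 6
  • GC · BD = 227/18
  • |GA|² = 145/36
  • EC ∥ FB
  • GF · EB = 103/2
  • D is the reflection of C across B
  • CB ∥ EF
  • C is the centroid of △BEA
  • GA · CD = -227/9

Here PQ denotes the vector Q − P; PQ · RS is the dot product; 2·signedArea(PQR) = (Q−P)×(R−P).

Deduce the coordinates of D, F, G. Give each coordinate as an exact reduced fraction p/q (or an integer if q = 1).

1. D_x = 13  [D is the reflection of C across B]
2. D_y = 20/3  [D is the reflection of C across B]
   → D = (13, 20/3)
3. F_x = -2  [EC ∥ FB ∩ CB ∥ EF]
4. F_y = 8/3  [EC ∥ FB ∩ CB ∥ EF]
   → F = (-2, 8/3)
5. G_x = -13/2  [GA · CD = -227/9 ∩ GF · EB = 103/2]
6. G_y = 20/3  [GA · CD = -227/9 ∩ GF · EB = 103/2]
   → G = (-13/2, 20/3)

D = (13, 20/3)
F = (-2, 8/3)
G = (-13/2, 20/3)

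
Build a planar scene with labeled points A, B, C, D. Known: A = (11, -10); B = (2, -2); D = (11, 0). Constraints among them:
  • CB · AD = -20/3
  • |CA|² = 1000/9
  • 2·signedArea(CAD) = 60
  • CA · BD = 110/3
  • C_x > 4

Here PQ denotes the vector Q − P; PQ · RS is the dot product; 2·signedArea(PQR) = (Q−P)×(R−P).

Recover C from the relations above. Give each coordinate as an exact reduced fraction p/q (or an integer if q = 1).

C = (5, -4/3)

1. C_x = 5  [CA · BD = 110/3 ∩ 2·signedArea(CAD) = 60]
2. C_y = -4/3  [CA · BD = 110/3 ∩ 2·signedArea(CAD) = 60]
   → C = (5, -4/3)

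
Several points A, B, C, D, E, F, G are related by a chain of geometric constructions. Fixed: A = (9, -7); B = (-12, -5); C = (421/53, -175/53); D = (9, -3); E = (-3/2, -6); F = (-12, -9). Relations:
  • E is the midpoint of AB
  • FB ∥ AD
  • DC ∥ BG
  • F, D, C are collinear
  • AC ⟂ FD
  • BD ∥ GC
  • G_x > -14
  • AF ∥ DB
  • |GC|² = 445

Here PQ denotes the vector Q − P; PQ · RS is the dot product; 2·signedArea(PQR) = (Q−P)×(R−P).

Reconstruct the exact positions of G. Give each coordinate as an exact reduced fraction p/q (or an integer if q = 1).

1. G_x = -692/53  [BD ∥ GC ∩ DC ∥ BG]
2. G_y = -281/53  [BD ∥ GC ∩ DC ∥ BG]
   → G = (-692/53, -281/53)

G = (-692/53, -281/53)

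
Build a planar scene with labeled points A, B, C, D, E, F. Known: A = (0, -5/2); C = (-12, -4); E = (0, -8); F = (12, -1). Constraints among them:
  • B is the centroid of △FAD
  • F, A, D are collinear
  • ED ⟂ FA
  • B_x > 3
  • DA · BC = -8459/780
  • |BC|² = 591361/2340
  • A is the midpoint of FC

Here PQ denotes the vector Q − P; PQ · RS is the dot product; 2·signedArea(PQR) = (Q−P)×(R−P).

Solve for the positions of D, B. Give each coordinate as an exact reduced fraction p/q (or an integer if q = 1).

B = (736/195, -791/390)
D = (-44/65, -168/65)

1. D_x = -44/65  [F, A, D are collinear ∩ ED ⟂ FA]
2. D_y = -168/65  [F, A, D are collinear ∩ ED ⟂ FA]
   → D = (-44/65, -168/65)
3. B_x = 736/195  [B is the centroid of △FAD]
4. B_y = -791/390  [B is the centroid of △FAD]
   → B = (736/195, -791/390)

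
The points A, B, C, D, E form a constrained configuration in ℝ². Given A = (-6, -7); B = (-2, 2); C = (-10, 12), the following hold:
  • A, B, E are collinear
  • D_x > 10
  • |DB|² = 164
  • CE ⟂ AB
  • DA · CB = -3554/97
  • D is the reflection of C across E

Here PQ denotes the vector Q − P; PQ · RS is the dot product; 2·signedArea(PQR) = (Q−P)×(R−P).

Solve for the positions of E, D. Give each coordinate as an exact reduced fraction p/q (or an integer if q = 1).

D = (1046/97, 268/97)
E = (38/97, 716/97)

1. E_x = 38/97  [A, B, E are collinear ∩ CE ⟂ AB]
2. E_y = 716/97  [A, B, E are collinear ∩ CE ⟂ AB]
   → E = (38/97, 716/97)
3. D_x = 1046/97  [D is the reflection of C across E]
4. D_y = 268/97  [D is the reflection of C across E]
   → D = (1046/97, 268/97)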